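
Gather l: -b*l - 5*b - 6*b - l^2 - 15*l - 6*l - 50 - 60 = -11*b - l^2 + l*(-b - 21) - 110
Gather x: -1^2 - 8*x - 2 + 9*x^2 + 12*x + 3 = 9*x^2 + 4*x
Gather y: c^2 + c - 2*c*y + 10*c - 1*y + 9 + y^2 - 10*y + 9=c^2 + 11*c + y^2 + y*(-2*c - 11) + 18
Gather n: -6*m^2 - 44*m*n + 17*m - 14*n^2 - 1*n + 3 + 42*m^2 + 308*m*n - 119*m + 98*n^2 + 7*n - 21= 36*m^2 - 102*m + 84*n^2 + n*(264*m + 6) - 18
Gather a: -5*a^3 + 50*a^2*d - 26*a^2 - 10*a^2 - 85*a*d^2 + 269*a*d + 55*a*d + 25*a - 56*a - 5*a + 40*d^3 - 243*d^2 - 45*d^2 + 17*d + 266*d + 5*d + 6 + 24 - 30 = -5*a^3 + a^2*(50*d - 36) + a*(-85*d^2 + 324*d - 36) + 40*d^3 - 288*d^2 + 288*d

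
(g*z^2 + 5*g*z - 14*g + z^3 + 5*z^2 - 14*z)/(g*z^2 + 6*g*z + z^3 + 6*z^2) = (z^2 + 5*z - 14)/(z*(z + 6))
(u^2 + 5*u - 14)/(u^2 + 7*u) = (u - 2)/u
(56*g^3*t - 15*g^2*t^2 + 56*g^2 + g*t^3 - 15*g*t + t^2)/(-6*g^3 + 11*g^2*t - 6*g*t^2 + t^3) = (-56*g^3*t + 15*g^2*t^2 - 56*g^2 - g*t^3 + 15*g*t - t^2)/(6*g^3 - 11*g^2*t + 6*g*t^2 - t^3)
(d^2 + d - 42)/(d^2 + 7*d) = (d - 6)/d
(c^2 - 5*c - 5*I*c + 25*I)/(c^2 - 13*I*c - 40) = (c - 5)/(c - 8*I)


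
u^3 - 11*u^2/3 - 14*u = u*(u - 6)*(u + 7/3)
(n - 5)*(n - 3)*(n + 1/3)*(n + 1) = n^4 - 20*n^3/3 + 14*n^2/3 + 52*n/3 + 5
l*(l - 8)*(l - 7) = l^3 - 15*l^2 + 56*l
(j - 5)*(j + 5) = j^2 - 25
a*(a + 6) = a^2 + 6*a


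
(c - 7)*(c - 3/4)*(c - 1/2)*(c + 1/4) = c^4 - 8*c^3 + 113*c^2/16 - 11*c/32 - 21/32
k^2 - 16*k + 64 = (k - 8)^2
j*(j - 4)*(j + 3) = j^3 - j^2 - 12*j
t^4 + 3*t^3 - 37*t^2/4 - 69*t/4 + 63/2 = (t - 2)*(t - 3/2)*(t + 3)*(t + 7/2)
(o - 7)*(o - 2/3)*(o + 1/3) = o^3 - 22*o^2/3 + 19*o/9 + 14/9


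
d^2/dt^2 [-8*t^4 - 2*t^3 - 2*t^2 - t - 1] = -96*t^2 - 12*t - 4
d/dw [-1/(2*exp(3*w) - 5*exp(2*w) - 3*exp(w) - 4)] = (6*exp(2*w) - 10*exp(w) - 3)*exp(w)/(-2*exp(3*w) + 5*exp(2*w) + 3*exp(w) + 4)^2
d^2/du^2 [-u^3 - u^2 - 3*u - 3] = -6*u - 2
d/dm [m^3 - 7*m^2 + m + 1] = 3*m^2 - 14*m + 1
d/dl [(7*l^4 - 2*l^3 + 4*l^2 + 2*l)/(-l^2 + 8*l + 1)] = 2*(-7*l^5 + 85*l^4 - 2*l^3 + 14*l^2 + 4*l + 1)/(l^4 - 16*l^3 + 62*l^2 + 16*l + 1)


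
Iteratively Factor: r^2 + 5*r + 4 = (r + 4)*(r + 1)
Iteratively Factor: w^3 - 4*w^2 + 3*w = (w - 1)*(w^2 - 3*w) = w*(w - 1)*(w - 3)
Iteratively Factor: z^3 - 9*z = (z + 3)*(z^2 - 3*z) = z*(z + 3)*(z - 3)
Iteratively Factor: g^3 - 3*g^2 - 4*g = (g + 1)*(g^2 - 4*g) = (g - 4)*(g + 1)*(g)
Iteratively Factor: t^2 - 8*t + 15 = (t - 5)*(t - 3)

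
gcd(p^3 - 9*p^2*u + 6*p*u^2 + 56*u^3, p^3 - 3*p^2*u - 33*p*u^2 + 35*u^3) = p - 7*u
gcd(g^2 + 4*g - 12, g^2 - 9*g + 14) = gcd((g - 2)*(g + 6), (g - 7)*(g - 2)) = g - 2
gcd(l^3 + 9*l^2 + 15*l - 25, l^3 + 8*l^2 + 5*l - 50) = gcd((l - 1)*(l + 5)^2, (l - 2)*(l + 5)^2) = l^2 + 10*l + 25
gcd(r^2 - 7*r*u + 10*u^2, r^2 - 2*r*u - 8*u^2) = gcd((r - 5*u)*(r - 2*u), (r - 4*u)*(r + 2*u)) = 1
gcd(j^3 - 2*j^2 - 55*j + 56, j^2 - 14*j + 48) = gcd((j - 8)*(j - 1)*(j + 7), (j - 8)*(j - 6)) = j - 8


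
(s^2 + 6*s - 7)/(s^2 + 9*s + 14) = (s - 1)/(s + 2)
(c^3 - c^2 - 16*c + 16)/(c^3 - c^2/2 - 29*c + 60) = 2*(c^2 + 3*c - 4)/(2*c^2 + 7*c - 30)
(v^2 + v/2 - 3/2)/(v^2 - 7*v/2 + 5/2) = (2*v + 3)/(2*v - 5)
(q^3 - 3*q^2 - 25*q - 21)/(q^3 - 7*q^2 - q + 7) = (q + 3)/(q - 1)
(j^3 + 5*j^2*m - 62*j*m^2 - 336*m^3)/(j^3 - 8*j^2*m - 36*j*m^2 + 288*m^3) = (j + 7*m)/(j - 6*m)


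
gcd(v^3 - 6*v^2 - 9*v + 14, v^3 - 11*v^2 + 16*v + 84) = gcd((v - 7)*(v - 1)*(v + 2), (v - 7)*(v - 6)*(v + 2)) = v^2 - 5*v - 14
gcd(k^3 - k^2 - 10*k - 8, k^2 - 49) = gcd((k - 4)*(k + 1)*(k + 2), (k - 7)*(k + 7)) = 1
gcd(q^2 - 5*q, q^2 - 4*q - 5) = q - 5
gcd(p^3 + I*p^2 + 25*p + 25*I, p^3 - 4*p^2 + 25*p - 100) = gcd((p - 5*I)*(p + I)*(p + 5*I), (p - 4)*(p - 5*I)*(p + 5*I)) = p^2 + 25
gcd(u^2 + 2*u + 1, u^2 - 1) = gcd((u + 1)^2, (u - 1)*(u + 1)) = u + 1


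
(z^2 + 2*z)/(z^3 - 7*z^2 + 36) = z/(z^2 - 9*z + 18)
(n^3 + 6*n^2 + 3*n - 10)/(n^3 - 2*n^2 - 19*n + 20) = (n^2 + 7*n + 10)/(n^2 - n - 20)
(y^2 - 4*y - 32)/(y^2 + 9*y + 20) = (y - 8)/(y + 5)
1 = 1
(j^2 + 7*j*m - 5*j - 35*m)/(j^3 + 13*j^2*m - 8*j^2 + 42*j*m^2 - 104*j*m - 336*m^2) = (j - 5)/(j^2 + 6*j*m - 8*j - 48*m)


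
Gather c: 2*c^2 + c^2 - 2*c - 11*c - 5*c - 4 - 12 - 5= 3*c^2 - 18*c - 21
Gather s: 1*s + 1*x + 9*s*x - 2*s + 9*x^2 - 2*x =s*(9*x - 1) + 9*x^2 - x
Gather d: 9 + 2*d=2*d + 9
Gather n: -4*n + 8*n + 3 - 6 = 4*n - 3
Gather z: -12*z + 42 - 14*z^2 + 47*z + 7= -14*z^2 + 35*z + 49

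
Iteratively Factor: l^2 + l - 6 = (l + 3)*(l - 2)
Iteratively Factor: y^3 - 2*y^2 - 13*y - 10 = (y + 1)*(y^2 - 3*y - 10) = (y - 5)*(y + 1)*(y + 2)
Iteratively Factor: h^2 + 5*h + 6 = (h + 3)*(h + 2)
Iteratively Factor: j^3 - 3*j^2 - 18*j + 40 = (j - 5)*(j^2 + 2*j - 8) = (j - 5)*(j - 2)*(j + 4)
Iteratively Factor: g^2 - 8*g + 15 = (g - 5)*(g - 3)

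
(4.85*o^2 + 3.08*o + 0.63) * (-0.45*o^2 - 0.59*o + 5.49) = -2.1825*o^4 - 4.2475*o^3 + 24.5258*o^2 + 16.5375*o + 3.4587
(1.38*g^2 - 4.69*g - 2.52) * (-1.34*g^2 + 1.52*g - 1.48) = -1.8492*g^4 + 8.3822*g^3 - 5.7944*g^2 + 3.1108*g + 3.7296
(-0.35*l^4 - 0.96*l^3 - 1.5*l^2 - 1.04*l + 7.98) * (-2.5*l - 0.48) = 0.875*l^5 + 2.568*l^4 + 4.2108*l^3 + 3.32*l^2 - 19.4508*l - 3.8304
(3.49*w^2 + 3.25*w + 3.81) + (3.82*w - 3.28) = 3.49*w^2 + 7.07*w + 0.53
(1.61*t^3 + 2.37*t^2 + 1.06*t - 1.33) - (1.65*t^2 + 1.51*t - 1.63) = 1.61*t^3 + 0.72*t^2 - 0.45*t + 0.3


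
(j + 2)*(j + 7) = j^2 + 9*j + 14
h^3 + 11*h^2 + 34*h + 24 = (h + 1)*(h + 4)*(h + 6)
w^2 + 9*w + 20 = (w + 4)*(w + 5)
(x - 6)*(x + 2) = x^2 - 4*x - 12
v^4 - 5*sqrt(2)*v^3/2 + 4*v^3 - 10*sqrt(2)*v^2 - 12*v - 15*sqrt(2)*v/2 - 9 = (v + 1)*(v + 3)*(v - 3*sqrt(2))*(v + sqrt(2)/2)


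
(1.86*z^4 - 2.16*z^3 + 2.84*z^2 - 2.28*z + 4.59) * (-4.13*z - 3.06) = -7.6818*z^5 + 3.2292*z^4 - 5.1196*z^3 + 0.725999999999999*z^2 - 11.9799*z - 14.0454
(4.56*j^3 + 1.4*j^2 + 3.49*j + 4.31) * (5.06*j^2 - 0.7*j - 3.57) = 23.0736*j^5 + 3.892*j^4 + 0.400199999999999*j^3 + 14.3676*j^2 - 15.4763*j - 15.3867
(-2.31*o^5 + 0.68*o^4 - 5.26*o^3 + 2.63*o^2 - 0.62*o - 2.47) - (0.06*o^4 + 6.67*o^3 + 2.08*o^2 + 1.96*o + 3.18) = -2.31*o^5 + 0.62*o^4 - 11.93*o^3 + 0.55*o^2 - 2.58*o - 5.65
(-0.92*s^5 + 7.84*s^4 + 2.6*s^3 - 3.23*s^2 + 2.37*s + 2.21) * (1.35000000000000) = -1.242*s^5 + 10.584*s^4 + 3.51*s^3 - 4.3605*s^2 + 3.1995*s + 2.9835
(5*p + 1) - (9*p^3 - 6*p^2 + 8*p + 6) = -9*p^3 + 6*p^2 - 3*p - 5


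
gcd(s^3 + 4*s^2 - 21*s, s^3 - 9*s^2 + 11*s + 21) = s - 3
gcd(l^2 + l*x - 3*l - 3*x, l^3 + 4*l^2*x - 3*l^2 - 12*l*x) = l - 3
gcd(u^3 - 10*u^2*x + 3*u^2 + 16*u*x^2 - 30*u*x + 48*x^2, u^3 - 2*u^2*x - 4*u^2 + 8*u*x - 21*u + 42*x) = -u^2 + 2*u*x - 3*u + 6*x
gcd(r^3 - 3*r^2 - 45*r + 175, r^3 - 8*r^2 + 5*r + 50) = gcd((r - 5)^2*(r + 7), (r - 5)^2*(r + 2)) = r^2 - 10*r + 25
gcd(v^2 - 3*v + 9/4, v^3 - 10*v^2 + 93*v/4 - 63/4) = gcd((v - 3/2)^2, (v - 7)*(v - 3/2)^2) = v^2 - 3*v + 9/4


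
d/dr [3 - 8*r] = -8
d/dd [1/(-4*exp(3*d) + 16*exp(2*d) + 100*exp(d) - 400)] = (3*exp(2*d) - 8*exp(d) - 25)*exp(d)/(4*(exp(3*d) - 4*exp(2*d) - 25*exp(d) + 100)^2)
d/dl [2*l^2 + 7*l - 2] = 4*l + 7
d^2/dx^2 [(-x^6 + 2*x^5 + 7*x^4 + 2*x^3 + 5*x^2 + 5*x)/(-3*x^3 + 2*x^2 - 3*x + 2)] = 2*(27*x^10 - 66*x^9 + 141*x^8 - 222*x^7 + 256*x^6 - 405*x^5 + 120*x^4 + 31*x^3 - 252*x^2 + 36*x - 50)/(27*x^9 - 54*x^8 + 117*x^7 - 170*x^6 + 189*x^5 - 186*x^4 + 135*x^3 - 78*x^2 + 36*x - 8)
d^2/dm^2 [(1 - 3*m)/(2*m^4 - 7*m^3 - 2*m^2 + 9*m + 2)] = 2*(-72*m^7 + 376*m^6 - 615*m^5 + 294*m^4 + 67*m^3 - 453*m^2 - 48*m + 139)/(8*m^12 - 84*m^11 + 270*m^10 - 67*m^9 - 1002*m^8 + 855*m^7 + 1480*m^6 - 1209*m^5 - 1194*m^4 + 429*m^3 + 462*m^2 + 108*m + 8)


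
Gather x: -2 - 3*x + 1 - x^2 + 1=-x^2 - 3*x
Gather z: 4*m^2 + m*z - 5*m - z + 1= 4*m^2 - 5*m + z*(m - 1) + 1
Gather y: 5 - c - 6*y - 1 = -c - 6*y + 4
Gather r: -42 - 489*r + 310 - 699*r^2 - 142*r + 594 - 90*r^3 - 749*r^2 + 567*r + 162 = -90*r^3 - 1448*r^2 - 64*r + 1024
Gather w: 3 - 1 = 2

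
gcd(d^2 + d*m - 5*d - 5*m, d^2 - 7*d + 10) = d - 5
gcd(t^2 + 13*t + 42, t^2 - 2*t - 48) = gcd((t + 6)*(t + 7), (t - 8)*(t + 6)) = t + 6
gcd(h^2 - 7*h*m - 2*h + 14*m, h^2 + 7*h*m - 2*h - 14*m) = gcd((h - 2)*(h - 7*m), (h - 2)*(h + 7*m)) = h - 2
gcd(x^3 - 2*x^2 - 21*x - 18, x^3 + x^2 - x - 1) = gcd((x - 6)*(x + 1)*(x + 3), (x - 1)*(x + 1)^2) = x + 1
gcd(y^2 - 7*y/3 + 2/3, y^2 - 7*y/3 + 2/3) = y^2 - 7*y/3 + 2/3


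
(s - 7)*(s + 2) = s^2 - 5*s - 14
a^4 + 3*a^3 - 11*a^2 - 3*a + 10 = (a - 2)*(a - 1)*(a + 1)*(a + 5)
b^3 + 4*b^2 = b^2*(b + 4)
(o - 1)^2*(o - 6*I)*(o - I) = o^4 - 2*o^3 - 7*I*o^3 - 5*o^2 + 14*I*o^2 + 12*o - 7*I*o - 6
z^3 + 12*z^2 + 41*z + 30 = (z + 1)*(z + 5)*(z + 6)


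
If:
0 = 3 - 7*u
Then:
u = 3/7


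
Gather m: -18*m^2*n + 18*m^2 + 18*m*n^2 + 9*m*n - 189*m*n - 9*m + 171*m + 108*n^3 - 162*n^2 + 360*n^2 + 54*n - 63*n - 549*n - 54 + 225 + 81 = m^2*(18 - 18*n) + m*(18*n^2 - 180*n + 162) + 108*n^3 + 198*n^2 - 558*n + 252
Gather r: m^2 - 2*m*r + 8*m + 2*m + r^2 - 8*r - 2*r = m^2 + 10*m + r^2 + r*(-2*m - 10)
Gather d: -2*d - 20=-2*d - 20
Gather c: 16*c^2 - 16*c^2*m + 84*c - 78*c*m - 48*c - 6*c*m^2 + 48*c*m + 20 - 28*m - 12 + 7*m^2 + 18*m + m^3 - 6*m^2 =c^2*(16 - 16*m) + c*(-6*m^2 - 30*m + 36) + m^3 + m^2 - 10*m + 8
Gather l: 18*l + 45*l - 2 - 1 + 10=63*l + 7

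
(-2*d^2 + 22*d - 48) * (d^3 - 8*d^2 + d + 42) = -2*d^5 + 38*d^4 - 226*d^3 + 322*d^2 + 876*d - 2016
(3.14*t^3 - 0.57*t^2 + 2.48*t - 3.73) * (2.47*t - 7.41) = 7.7558*t^4 - 24.6753*t^3 + 10.3493*t^2 - 27.5899*t + 27.6393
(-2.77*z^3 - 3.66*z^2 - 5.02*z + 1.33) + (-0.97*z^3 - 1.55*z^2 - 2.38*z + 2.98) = -3.74*z^3 - 5.21*z^2 - 7.4*z + 4.31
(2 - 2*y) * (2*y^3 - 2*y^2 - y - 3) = -4*y^4 + 8*y^3 - 2*y^2 + 4*y - 6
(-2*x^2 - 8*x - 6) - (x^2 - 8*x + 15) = -3*x^2 - 21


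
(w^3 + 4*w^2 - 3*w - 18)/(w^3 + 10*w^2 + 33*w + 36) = (w - 2)/(w + 4)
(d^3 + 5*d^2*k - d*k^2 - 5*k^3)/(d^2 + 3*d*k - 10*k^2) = (d^2 - k^2)/(d - 2*k)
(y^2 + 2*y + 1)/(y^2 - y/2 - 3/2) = 2*(y + 1)/(2*y - 3)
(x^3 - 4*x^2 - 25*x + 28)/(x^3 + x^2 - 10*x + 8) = (x - 7)/(x - 2)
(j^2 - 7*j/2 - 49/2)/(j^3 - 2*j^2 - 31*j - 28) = (j + 7/2)/(j^2 + 5*j + 4)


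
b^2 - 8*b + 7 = (b - 7)*(b - 1)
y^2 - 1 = (y - 1)*(y + 1)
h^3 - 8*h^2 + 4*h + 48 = (h - 6)*(h - 4)*(h + 2)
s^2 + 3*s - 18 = (s - 3)*(s + 6)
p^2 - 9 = (p - 3)*(p + 3)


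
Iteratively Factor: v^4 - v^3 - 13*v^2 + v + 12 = (v - 4)*(v^3 + 3*v^2 - v - 3) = (v - 4)*(v + 1)*(v^2 + 2*v - 3) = (v - 4)*(v - 1)*(v + 1)*(v + 3)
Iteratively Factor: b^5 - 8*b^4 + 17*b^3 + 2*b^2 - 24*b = (b)*(b^4 - 8*b^3 + 17*b^2 + 2*b - 24) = b*(b + 1)*(b^3 - 9*b^2 + 26*b - 24) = b*(b - 3)*(b + 1)*(b^2 - 6*b + 8) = b*(b - 4)*(b - 3)*(b + 1)*(b - 2)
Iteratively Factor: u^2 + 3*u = (u)*(u + 3)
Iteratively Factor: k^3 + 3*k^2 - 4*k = (k)*(k^2 + 3*k - 4) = k*(k + 4)*(k - 1)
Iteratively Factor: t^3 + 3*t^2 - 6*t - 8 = (t + 4)*(t^2 - t - 2) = (t + 1)*(t + 4)*(t - 2)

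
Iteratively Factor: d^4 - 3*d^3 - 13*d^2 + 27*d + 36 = (d + 3)*(d^3 - 6*d^2 + 5*d + 12) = (d - 3)*(d + 3)*(d^2 - 3*d - 4) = (d - 4)*(d - 3)*(d + 3)*(d + 1)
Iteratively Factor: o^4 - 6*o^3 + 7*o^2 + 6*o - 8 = (o - 4)*(o^3 - 2*o^2 - o + 2) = (o - 4)*(o - 1)*(o^2 - o - 2) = (o - 4)*(o - 1)*(o + 1)*(o - 2)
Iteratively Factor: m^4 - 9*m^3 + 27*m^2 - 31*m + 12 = (m - 1)*(m^3 - 8*m^2 + 19*m - 12) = (m - 3)*(m - 1)*(m^2 - 5*m + 4) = (m - 4)*(m - 3)*(m - 1)*(m - 1)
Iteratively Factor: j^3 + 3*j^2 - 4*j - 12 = (j - 2)*(j^2 + 5*j + 6) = (j - 2)*(j + 2)*(j + 3)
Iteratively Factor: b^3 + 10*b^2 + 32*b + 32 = (b + 4)*(b^2 + 6*b + 8) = (b + 4)^2*(b + 2)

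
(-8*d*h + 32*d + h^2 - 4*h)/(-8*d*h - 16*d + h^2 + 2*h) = (h - 4)/(h + 2)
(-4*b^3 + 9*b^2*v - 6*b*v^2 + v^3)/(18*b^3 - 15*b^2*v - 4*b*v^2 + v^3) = (4*b^2 - 5*b*v + v^2)/(-18*b^2 - 3*b*v + v^2)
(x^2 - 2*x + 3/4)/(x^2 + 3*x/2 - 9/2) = (x - 1/2)/(x + 3)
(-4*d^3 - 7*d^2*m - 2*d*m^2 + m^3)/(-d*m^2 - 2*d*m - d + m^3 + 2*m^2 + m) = (4*d^3 + 7*d^2*m + 2*d*m^2 - m^3)/(d*m^2 + 2*d*m + d - m^3 - 2*m^2 - m)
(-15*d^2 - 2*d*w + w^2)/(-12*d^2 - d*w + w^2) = (-5*d + w)/(-4*d + w)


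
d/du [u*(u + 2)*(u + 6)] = 3*u^2 + 16*u + 12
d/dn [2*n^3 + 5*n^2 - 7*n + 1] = 6*n^2 + 10*n - 7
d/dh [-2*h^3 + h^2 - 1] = 2*h*(1 - 3*h)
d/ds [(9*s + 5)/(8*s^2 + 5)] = (-72*s^2 - 80*s + 45)/(64*s^4 + 80*s^2 + 25)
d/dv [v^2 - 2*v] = 2*v - 2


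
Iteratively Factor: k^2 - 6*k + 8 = (k - 4)*(k - 2)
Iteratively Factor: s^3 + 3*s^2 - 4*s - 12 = (s - 2)*(s^2 + 5*s + 6) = (s - 2)*(s + 3)*(s + 2)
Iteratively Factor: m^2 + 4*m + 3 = (m + 1)*(m + 3)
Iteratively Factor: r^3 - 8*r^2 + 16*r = (r)*(r^2 - 8*r + 16) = r*(r - 4)*(r - 4)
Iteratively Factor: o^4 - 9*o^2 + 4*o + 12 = (o - 2)*(o^3 + 2*o^2 - 5*o - 6) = (o - 2)*(o + 1)*(o^2 + o - 6) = (o - 2)*(o + 1)*(o + 3)*(o - 2)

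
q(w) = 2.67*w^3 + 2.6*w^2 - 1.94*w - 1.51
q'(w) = 8.01*w^2 + 5.2*w - 1.94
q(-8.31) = -1338.04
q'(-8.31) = 507.99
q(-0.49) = -0.25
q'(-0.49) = -2.56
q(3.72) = 164.70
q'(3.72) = 128.25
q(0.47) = -1.57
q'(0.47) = 2.27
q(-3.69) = -93.10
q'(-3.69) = 87.94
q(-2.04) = -9.40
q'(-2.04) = 20.79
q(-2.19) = -12.84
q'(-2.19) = 25.09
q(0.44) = -1.63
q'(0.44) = 1.90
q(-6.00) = -472.99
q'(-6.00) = 255.22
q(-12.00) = -4217.59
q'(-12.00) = 1089.10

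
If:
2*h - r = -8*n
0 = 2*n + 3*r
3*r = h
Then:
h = 0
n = 0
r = 0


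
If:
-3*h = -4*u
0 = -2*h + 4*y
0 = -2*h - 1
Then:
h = -1/2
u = -3/8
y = -1/4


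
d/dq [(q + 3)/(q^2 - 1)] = (q^2 - 2*q*(q + 3) - 1)/(q^2 - 1)^2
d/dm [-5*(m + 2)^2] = -10*m - 20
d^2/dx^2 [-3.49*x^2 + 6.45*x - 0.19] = -6.98000000000000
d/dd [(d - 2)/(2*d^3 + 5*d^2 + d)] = (-4*d^3 + 7*d^2 + 20*d + 2)/(d^2*(4*d^4 + 20*d^3 + 29*d^2 + 10*d + 1))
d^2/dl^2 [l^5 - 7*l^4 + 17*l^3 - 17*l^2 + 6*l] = 20*l^3 - 84*l^2 + 102*l - 34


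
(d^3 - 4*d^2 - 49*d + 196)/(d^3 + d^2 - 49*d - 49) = (d - 4)/(d + 1)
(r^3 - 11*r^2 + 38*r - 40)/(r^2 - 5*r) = r - 6 + 8/r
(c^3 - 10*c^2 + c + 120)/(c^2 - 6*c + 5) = (c^2 - 5*c - 24)/(c - 1)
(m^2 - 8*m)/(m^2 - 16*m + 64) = m/(m - 8)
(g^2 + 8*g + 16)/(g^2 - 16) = (g + 4)/(g - 4)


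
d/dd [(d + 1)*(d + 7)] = 2*d + 8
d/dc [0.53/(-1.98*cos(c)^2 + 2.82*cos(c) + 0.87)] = (1.4946 - 2.0988*cos(c))*sin(c)/(-1.98*cos(c)^2 + 2.82*cos(c) + 0.87)^2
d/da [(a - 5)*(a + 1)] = 2*a - 4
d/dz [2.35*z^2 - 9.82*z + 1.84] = 4.7*z - 9.82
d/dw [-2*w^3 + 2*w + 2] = 2 - 6*w^2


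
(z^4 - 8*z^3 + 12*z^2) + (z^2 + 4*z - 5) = z^4 - 8*z^3 + 13*z^2 + 4*z - 5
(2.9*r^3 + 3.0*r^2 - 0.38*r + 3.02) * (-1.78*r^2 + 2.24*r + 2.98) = -5.162*r^5 + 1.156*r^4 + 16.0384*r^3 + 2.7132*r^2 + 5.6324*r + 8.9996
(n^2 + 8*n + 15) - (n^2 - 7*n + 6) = 15*n + 9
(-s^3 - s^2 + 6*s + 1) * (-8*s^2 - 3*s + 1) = 8*s^5 + 11*s^4 - 46*s^3 - 27*s^2 + 3*s + 1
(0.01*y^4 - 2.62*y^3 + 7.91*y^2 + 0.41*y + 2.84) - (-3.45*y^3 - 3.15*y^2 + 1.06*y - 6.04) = 0.01*y^4 + 0.83*y^3 + 11.06*y^2 - 0.65*y + 8.88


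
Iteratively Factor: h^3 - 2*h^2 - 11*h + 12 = (h - 4)*(h^2 + 2*h - 3) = (h - 4)*(h + 3)*(h - 1)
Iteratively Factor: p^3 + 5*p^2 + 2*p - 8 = (p - 1)*(p^2 + 6*p + 8) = (p - 1)*(p + 4)*(p + 2)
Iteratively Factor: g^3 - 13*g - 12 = (g - 4)*(g^2 + 4*g + 3) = (g - 4)*(g + 1)*(g + 3)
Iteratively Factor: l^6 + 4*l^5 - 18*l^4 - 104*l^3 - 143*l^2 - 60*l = (l)*(l^5 + 4*l^4 - 18*l^3 - 104*l^2 - 143*l - 60) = l*(l - 5)*(l^4 + 9*l^3 + 27*l^2 + 31*l + 12) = l*(l - 5)*(l + 1)*(l^3 + 8*l^2 + 19*l + 12) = l*(l - 5)*(l + 1)*(l + 3)*(l^2 + 5*l + 4) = l*(l - 5)*(l + 1)^2*(l + 3)*(l + 4)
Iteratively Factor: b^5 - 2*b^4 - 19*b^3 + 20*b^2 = (b)*(b^4 - 2*b^3 - 19*b^2 + 20*b) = b^2*(b^3 - 2*b^2 - 19*b + 20) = b^2*(b + 4)*(b^2 - 6*b + 5) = b^2*(b - 1)*(b + 4)*(b - 5)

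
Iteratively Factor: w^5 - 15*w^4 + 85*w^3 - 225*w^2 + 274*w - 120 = (w - 5)*(w^4 - 10*w^3 + 35*w^2 - 50*w + 24) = (w - 5)*(w - 1)*(w^3 - 9*w^2 + 26*w - 24) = (w - 5)*(w - 3)*(w - 1)*(w^2 - 6*w + 8) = (w - 5)*(w - 3)*(w - 2)*(w - 1)*(w - 4)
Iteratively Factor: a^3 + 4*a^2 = (a + 4)*(a^2) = a*(a + 4)*(a)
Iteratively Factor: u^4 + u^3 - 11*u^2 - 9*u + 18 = (u + 2)*(u^3 - u^2 - 9*u + 9) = (u - 1)*(u + 2)*(u^2 - 9) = (u - 3)*(u - 1)*(u + 2)*(u + 3)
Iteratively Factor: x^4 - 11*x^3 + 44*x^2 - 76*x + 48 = (x - 3)*(x^3 - 8*x^2 + 20*x - 16) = (x - 3)*(x - 2)*(x^2 - 6*x + 8) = (x - 4)*(x - 3)*(x - 2)*(x - 2)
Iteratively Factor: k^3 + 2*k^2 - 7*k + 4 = (k - 1)*(k^2 + 3*k - 4) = (k - 1)*(k + 4)*(k - 1)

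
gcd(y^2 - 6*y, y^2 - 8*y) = y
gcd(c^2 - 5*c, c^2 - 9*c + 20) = c - 5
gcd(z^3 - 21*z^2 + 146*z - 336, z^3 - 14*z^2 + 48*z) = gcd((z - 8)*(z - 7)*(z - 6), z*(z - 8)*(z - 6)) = z^2 - 14*z + 48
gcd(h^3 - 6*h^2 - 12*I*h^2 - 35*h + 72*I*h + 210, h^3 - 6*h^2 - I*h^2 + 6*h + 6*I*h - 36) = h - 6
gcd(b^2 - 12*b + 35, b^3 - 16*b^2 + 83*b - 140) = b^2 - 12*b + 35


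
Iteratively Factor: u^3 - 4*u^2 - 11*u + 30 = (u - 5)*(u^2 + u - 6) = (u - 5)*(u + 3)*(u - 2)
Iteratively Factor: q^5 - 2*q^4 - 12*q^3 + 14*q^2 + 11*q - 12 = (q - 4)*(q^4 + 2*q^3 - 4*q^2 - 2*q + 3) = (q - 4)*(q + 1)*(q^3 + q^2 - 5*q + 3) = (q - 4)*(q - 1)*(q + 1)*(q^2 + 2*q - 3) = (q - 4)*(q - 1)*(q + 1)*(q + 3)*(q - 1)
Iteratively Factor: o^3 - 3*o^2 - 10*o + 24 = (o - 4)*(o^2 + o - 6) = (o - 4)*(o - 2)*(o + 3)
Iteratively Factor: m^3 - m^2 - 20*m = (m - 5)*(m^2 + 4*m) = (m - 5)*(m + 4)*(m)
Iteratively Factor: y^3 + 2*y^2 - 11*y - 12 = (y + 1)*(y^2 + y - 12) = (y - 3)*(y + 1)*(y + 4)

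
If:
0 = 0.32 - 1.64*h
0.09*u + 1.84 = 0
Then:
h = 0.20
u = -20.44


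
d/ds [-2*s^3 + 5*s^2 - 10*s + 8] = -6*s^2 + 10*s - 10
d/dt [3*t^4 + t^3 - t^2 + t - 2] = 12*t^3 + 3*t^2 - 2*t + 1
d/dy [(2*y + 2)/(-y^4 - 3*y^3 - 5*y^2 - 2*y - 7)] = 2*(3*y^4 + 10*y^3 + 14*y^2 + 10*y - 5)/(y^8 + 6*y^7 + 19*y^6 + 34*y^5 + 51*y^4 + 62*y^3 + 74*y^2 + 28*y + 49)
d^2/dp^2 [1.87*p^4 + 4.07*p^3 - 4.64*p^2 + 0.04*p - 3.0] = 22.44*p^2 + 24.42*p - 9.28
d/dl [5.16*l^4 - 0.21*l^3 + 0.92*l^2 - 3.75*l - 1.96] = 20.64*l^3 - 0.63*l^2 + 1.84*l - 3.75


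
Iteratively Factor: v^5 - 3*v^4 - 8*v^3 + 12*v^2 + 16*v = (v - 4)*(v^4 + v^3 - 4*v^2 - 4*v) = v*(v - 4)*(v^3 + v^2 - 4*v - 4) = v*(v - 4)*(v - 2)*(v^2 + 3*v + 2) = v*(v - 4)*(v - 2)*(v + 1)*(v + 2)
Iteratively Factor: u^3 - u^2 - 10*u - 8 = (u + 2)*(u^2 - 3*u - 4) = (u - 4)*(u + 2)*(u + 1)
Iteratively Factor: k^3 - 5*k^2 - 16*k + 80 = (k - 5)*(k^2 - 16) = (k - 5)*(k - 4)*(k + 4)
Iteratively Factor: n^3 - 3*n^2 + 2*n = (n)*(n^2 - 3*n + 2) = n*(n - 1)*(n - 2)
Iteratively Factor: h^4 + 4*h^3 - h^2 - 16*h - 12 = (h - 2)*(h^3 + 6*h^2 + 11*h + 6) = (h - 2)*(h + 2)*(h^2 + 4*h + 3) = (h - 2)*(h + 1)*(h + 2)*(h + 3)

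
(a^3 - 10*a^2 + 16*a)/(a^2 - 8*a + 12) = a*(a - 8)/(a - 6)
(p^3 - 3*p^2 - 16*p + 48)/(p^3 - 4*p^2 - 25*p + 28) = (p^2 - 7*p + 12)/(p^2 - 8*p + 7)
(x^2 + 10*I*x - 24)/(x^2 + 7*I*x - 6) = (x + 4*I)/(x + I)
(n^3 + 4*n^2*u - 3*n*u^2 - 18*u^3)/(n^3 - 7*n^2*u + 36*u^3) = (n^3 + 4*n^2*u - 3*n*u^2 - 18*u^3)/(n^3 - 7*n^2*u + 36*u^3)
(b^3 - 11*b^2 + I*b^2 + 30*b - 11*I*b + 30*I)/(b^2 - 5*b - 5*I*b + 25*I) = (b^2 + b*(-6 + I) - 6*I)/(b - 5*I)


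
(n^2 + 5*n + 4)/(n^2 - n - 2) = (n + 4)/(n - 2)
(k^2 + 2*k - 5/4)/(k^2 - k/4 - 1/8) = 2*(2*k + 5)/(4*k + 1)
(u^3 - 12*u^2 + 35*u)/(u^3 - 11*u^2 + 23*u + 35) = u/(u + 1)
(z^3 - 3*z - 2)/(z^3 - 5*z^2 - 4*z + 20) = (z^2 + 2*z + 1)/(z^2 - 3*z - 10)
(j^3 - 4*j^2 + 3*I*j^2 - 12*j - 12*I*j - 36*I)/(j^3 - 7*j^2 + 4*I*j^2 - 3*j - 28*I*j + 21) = (j^2 - 4*j - 12)/(j^2 + j*(-7 + I) - 7*I)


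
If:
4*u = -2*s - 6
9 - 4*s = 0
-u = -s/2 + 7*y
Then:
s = 9/4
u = -21/8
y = 15/28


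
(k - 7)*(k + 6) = k^2 - k - 42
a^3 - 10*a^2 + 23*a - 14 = (a - 7)*(a - 2)*(a - 1)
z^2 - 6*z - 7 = (z - 7)*(z + 1)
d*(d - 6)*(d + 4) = d^3 - 2*d^2 - 24*d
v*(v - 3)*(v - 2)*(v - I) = v^4 - 5*v^3 - I*v^3 + 6*v^2 + 5*I*v^2 - 6*I*v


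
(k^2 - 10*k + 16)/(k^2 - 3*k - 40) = (k - 2)/(k + 5)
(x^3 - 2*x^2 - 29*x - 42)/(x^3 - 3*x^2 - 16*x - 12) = (x^2 - 4*x - 21)/(x^2 - 5*x - 6)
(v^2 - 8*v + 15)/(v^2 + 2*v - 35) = (v - 3)/(v + 7)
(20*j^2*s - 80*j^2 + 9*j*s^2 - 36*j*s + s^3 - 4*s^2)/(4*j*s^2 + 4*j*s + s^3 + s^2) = (5*j*s - 20*j + s^2 - 4*s)/(s*(s + 1))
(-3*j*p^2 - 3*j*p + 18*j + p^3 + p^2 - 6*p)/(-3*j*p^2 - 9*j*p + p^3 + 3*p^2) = (p - 2)/p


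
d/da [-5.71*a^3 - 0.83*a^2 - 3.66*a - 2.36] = -17.13*a^2 - 1.66*a - 3.66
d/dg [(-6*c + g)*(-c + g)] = -7*c + 2*g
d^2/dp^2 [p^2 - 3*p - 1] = 2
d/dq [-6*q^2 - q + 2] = -12*q - 1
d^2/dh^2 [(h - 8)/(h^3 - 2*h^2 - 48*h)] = 6*(h^2 + 6*h + 12)/(h^3*(h^3 + 18*h^2 + 108*h + 216))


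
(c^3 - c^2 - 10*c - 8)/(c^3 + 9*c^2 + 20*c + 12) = (c - 4)/(c + 6)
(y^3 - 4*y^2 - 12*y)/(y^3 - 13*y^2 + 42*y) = (y + 2)/(y - 7)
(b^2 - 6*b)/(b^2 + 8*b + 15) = b*(b - 6)/(b^2 + 8*b + 15)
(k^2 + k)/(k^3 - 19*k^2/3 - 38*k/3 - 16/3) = 3*k/(3*k^2 - 22*k - 16)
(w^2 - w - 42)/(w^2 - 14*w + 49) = (w + 6)/(w - 7)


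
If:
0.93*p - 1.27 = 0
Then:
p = 1.37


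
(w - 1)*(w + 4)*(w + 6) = w^3 + 9*w^2 + 14*w - 24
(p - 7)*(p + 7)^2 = p^3 + 7*p^2 - 49*p - 343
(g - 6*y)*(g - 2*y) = g^2 - 8*g*y + 12*y^2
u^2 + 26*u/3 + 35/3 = (u + 5/3)*(u + 7)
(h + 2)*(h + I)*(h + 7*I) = h^3 + 2*h^2 + 8*I*h^2 - 7*h + 16*I*h - 14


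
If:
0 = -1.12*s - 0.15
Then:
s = -0.13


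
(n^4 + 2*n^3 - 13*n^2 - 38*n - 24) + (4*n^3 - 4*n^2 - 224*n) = n^4 + 6*n^3 - 17*n^2 - 262*n - 24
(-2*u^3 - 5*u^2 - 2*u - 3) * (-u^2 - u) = 2*u^5 + 7*u^4 + 7*u^3 + 5*u^2 + 3*u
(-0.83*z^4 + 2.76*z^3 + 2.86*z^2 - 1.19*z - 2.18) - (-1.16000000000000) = -0.83*z^4 + 2.76*z^3 + 2.86*z^2 - 1.19*z - 1.02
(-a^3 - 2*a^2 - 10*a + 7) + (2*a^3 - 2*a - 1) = a^3 - 2*a^2 - 12*a + 6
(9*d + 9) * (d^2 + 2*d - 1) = 9*d^3 + 27*d^2 + 9*d - 9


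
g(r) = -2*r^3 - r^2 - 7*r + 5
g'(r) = -6*r^2 - 2*r - 7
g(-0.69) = 10.01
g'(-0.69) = -8.48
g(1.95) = -27.28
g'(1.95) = -33.72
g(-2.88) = 64.64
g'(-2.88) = -51.01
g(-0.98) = 12.78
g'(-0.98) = -10.80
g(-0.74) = 10.44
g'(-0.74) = -8.81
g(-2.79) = 60.18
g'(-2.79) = -48.12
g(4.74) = -263.64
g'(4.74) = -151.29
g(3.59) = -125.55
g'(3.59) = -91.51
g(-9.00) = 1445.00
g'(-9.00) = -475.00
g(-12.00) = 3401.00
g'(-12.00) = -847.00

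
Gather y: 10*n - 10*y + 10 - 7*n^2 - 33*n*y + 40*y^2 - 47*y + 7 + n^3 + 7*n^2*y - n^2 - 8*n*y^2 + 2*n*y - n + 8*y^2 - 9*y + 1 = n^3 - 8*n^2 + 9*n + y^2*(48 - 8*n) + y*(7*n^2 - 31*n - 66) + 18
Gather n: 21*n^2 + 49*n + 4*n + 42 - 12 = 21*n^2 + 53*n + 30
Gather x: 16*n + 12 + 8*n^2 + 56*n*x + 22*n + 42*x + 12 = 8*n^2 + 38*n + x*(56*n + 42) + 24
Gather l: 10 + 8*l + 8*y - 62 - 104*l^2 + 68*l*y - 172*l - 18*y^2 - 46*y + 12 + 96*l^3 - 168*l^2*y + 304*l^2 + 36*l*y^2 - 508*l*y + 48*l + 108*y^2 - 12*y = 96*l^3 + l^2*(200 - 168*y) + l*(36*y^2 - 440*y - 116) + 90*y^2 - 50*y - 40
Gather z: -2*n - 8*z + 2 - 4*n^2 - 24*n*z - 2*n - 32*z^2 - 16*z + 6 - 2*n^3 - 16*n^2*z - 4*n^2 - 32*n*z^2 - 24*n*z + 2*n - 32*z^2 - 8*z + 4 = -2*n^3 - 8*n^2 - 2*n + z^2*(-32*n - 64) + z*(-16*n^2 - 48*n - 32) + 12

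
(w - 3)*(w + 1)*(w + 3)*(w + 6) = w^4 + 7*w^3 - 3*w^2 - 63*w - 54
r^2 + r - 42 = (r - 6)*(r + 7)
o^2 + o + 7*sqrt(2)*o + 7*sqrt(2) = (o + 1)*(o + 7*sqrt(2))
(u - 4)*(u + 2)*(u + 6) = u^3 + 4*u^2 - 20*u - 48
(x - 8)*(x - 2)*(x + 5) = x^3 - 5*x^2 - 34*x + 80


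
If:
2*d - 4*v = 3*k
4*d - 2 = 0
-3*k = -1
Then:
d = 1/2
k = 1/3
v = 0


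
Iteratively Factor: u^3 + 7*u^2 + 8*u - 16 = (u - 1)*(u^2 + 8*u + 16) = (u - 1)*(u + 4)*(u + 4)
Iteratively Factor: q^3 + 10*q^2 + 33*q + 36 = (q + 4)*(q^2 + 6*q + 9) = (q + 3)*(q + 4)*(q + 3)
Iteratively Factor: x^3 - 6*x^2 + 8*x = (x)*(x^2 - 6*x + 8) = x*(x - 4)*(x - 2)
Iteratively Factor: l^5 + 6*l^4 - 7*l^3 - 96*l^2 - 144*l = (l + 3)*(l^4 + 3*l^3 - 16*l^2 - 48*l) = l*(l + 3)*(l^3 + 3*l^2 - 16*l - 48) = l*(l - 4)*(l + 3)*(l^2 + 7*l + 12) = l*(l - 4)*(l + 3)*(l + 4)*(l + 3)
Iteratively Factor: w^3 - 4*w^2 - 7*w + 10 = (w + 2)*(w^2 - 6*w + 5) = (w - 1)*(w + 2)*(w - 5)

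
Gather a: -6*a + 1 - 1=-6*a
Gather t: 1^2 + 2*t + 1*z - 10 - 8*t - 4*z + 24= -6*t - 3*z + 15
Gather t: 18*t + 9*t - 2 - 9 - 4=27*t - 15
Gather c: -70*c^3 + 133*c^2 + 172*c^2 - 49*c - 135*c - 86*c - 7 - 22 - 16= -70*c^3 + 305*c^2 - 270*c - 45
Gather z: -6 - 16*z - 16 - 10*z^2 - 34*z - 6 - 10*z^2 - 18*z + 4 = -20*z^2 - 68*z - 24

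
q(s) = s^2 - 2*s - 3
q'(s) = 2*s - 2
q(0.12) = -3.23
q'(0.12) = -1.76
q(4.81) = 10.52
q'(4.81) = 7.62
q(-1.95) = 4.70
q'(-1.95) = -5.90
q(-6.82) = 57.15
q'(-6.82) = -15.64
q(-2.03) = 5.18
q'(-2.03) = -6.06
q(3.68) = 3.18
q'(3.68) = 5.36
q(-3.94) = 20.40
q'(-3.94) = -9.88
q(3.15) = 0.62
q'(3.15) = 4.30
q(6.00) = 21.00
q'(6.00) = 10.00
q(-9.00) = 96.00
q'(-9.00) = -20.00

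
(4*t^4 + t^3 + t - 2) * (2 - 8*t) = -32*t^5 + 2*t^3 - 8*t^2 + 18*t - 4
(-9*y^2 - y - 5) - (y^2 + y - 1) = -10*y^2 - 2*y - 4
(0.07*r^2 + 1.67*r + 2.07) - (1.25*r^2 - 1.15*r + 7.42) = -1.18*r^2 + 2.82*r - 5.35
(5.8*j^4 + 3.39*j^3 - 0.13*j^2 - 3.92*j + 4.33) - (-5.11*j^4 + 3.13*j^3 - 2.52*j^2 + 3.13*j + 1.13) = 10.91*j^4 + 0.26*j^3 + 2.39*j^2 - 7.05*j + 3.2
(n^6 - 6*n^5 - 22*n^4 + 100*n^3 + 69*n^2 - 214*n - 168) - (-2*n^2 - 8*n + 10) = n^6 - 6*n^5 - 22*n^4 + 100*n^3 + 71*n^2 - 206*n - 178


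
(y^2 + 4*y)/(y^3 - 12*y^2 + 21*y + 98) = y*(y + 4)/(y^3 - 12*y^2 + 21*y + 98)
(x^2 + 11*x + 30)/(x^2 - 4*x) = (x^2 + 11*x + 30)/(x*(x - 4))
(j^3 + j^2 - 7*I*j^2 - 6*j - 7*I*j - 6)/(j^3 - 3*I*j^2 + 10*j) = (j^3 + j^2*(1 - 7*I) - j*(6 + 7*I) - 6)/(j*(j^2 - 3*I*j + 10))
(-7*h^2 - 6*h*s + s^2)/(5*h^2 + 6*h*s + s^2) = (-7*h + s)/(5*h + s)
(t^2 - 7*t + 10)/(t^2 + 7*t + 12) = (t^2 - 7*t + 10)/(t^2 + 7*t + 12)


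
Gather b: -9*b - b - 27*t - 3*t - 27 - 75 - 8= -10*b - 30*t - 110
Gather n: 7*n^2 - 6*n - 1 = 7*n^2 - 6*n - 1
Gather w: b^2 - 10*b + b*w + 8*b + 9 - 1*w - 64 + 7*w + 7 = b^2 - 2*b + w*(b + 6) - 48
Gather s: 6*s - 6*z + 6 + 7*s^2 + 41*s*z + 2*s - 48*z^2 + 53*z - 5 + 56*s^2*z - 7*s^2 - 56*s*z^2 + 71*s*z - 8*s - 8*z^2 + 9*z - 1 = 56*s^2*z + s*(-56*z^2 + 112*z) - 56*z^2 + 56*z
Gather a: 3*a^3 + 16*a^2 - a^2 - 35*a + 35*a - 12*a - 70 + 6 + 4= 3*a^3 + 15*a^2 - 12*a - 60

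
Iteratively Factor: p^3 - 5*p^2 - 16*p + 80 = (p + 4)*(p^2 - 9*p + 20) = (p - 5)*(p + 4)*(p - 4)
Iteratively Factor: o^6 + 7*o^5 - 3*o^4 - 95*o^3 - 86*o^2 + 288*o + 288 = (o + 1)*(o^5 + 6*o^4 - 9*o^3 - 86*o^2 + 288) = (o + 1)*(o + 3)*(o^4 + 3*o^3 - 18*o^2 - 32*o + 96) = (o + 1)*(o + 3)*(o + 4)*(o^3 - o^2 - 14*o + 24) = (o + 1)*(o + 3)*(o + 4)^2*(o^2 - 5*o + 6) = (o - 3)*(o + 1)*(o + 3)*(o + 4)^2*(o - 2)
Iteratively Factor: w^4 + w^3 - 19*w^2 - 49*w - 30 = (w + 3)*(w^3 - 2*w^2 - 13*w - 10) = (w + 1)*(w + 3)*(w^2 - 3*w - 10) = (w - 5)*(w + 1)*(w + 3)*(w + 2)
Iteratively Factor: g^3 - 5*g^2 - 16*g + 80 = (g + 4)*(g^2 - 9*g + 20) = (g - 5)*(g + 4)*(g - 4)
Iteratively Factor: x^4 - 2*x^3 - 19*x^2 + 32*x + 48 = (x + 4)*(x^3 - 6*x^2 + 5*x + 12) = (x + 1)*(x + 4)*(x^2 - 7*x + 12) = (x - 4)*(x + 1)*(x + 4)*(x - 3)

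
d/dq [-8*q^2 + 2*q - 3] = 2 - 16*q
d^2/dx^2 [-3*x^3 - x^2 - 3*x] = -18*x - 2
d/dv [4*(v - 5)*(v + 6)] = 8*v + 4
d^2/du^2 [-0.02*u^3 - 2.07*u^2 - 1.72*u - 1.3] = -0.12*u - 4.14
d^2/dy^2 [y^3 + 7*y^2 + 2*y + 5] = 6*y + 14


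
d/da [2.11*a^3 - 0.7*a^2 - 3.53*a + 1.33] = 6.33*a^2 - 1.4*a - 3.53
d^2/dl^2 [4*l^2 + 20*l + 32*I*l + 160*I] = 8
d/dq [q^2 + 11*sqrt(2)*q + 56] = 2*q + 11*sqrt(2)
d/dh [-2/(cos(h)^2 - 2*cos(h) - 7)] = 4*(1 - cos(h))*sin(h)/(sin(h)^2 + 2*cos(h) + 6)^2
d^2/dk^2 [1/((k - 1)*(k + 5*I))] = 2*((k - 1)^2 + (k - 1)*(k + 5*I) + (k + 5*I)^2)/((k - 1)^3*(k + 5*I)^3)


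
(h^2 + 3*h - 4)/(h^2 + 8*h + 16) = (h - 1)/(h + 4)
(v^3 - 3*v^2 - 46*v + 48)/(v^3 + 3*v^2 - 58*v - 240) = (v - 1)/(v + 5)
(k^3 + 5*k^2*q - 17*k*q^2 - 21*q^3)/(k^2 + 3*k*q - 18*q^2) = (k^2 + 8*k*q + 7*q^2)/(k + 6*q)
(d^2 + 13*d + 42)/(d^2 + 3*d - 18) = (d + 7)/(d - 3)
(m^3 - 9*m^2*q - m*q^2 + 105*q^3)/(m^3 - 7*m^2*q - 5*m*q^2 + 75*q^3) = (-m + 7*q)/(-m + 5*q)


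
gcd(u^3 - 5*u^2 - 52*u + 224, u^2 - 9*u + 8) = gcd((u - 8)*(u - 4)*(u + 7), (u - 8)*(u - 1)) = u - 8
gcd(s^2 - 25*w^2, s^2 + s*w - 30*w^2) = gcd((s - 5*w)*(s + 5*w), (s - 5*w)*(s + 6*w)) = s - 5*w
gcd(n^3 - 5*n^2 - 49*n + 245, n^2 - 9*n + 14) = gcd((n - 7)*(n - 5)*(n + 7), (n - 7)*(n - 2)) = n - 7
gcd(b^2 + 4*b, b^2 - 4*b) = b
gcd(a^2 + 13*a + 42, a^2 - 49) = a + 7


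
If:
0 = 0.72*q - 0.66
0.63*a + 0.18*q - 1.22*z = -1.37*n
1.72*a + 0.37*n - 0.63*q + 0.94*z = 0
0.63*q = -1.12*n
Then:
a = 0.54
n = -0.52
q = 0.92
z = -0.17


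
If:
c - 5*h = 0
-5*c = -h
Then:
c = 0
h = 0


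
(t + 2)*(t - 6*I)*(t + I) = t^3 + 2*t^2 - 5*I*t^2 + 6*t - 10*I*t + 12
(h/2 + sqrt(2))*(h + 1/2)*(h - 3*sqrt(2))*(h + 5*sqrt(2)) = h^4/2 + h^3/4 + 2*sqrt(2)*h^3 - 11*h^2 + sqrt(2)*h^2 - 30*sqrt(2)*h - 11*h/2 - 15*sqrt(2)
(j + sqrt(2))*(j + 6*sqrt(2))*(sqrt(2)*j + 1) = sqrt(2)*j^3 + 15*j^2 + 19*sqrt(2)*j + 12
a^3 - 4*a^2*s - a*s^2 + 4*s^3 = (a - 4*s)*(a - s)*(a + s)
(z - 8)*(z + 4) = z^2 - 4*z - 32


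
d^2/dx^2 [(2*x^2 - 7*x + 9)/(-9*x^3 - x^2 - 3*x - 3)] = 2*(-162*x^6 + 1701*x^5 - 4023*x^4 - 446*x^3 - 1872*x^2 + 585*x - 135)/(729*x^9 + 243*x^8 + 756*x^7 + 892*x^6 + 414*x^5 + 522*x^4 + 324*x^3 + 108*x^2 + 81*x + 27)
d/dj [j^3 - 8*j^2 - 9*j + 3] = 3*j^2 - 16*j - 9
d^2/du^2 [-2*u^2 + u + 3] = -4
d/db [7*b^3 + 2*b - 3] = 21*b^2 + 2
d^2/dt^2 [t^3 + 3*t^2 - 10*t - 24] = 6*t + 6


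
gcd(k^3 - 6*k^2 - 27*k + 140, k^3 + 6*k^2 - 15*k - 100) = k^2 + k - 20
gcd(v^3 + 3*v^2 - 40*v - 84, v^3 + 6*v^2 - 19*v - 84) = v + 7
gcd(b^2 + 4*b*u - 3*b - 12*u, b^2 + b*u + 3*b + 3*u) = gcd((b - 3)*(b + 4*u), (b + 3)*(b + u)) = 1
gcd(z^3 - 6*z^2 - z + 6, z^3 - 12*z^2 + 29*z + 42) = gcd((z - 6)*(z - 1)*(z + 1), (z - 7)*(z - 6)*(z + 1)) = z^2 - 5*z - 6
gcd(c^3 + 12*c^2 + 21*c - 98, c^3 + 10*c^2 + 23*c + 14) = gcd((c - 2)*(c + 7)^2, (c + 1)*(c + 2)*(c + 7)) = c + 7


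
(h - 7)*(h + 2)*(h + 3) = h^3 - 2*h^2 - 29*h - 42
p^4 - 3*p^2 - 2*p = p*(p - 2)*(p + 1)^2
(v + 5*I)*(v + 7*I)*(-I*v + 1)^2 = -v^4 - 14*I*v^3 + 60*v^2 + 82*I*v - 35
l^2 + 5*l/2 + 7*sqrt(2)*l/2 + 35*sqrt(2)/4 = (l + 5/2)*(l + 7*sqrt(2)/2)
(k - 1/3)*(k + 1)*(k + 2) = k^3 + 8*k^2/3 + k - 2/3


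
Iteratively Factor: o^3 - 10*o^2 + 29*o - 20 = (o - 4)*(o^2 - 6*o + 5) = (o - 4)*(o - 1)*(o - 5)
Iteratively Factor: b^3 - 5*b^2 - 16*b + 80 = (b - 5)*(b^2 - 16) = (b - 5)*(b + 4)*(b - 4)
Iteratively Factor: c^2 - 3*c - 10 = (c - 5)*(c + 2)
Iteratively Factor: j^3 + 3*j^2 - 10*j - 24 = (j + 2)*(j^2 + j - 12) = (j + 2)*(j + 4)*(j - 3)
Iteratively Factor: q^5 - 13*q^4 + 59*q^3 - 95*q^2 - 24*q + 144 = (q - 4)*(q^4 - 9*q^3 + 23*q^2 - 3*q - 36) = (q - 4)*(q + 1)*(q^3 - 10*q^2 + 33*q - 36) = (q - 4)^2*(q + 1)*(q^2 - 6*q + 9) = (q - 4)^2*(q - 3)*(q + 1)*(q - 3)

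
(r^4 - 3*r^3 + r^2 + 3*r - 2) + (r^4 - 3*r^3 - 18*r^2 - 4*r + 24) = 2*r^4 - 6*r^3 - 17*r^2 - r + 22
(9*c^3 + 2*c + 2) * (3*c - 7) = 27*c^4 - 63*c^3 + 6*c^2 - 8*c - 14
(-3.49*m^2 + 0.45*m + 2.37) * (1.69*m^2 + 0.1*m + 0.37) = -5.8981*m^4 + 0.4115*m^3 + 2.759*m^2 + 0.4035*m + 0.8769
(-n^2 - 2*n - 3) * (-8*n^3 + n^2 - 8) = 8*n^5 + 15*n^4 + 22*n^3 + 5*n^2 + 16*n + 24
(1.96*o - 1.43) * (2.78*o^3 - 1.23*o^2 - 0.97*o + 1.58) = 5.4488*o^4 - 6.3862*o^3 - 0.1423*o^2 + 4.4839*o - 2.2594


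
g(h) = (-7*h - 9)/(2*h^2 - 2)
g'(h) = -4*h*(-7*h - 9)/(2*h^2 - 2)^2 - 7/(2*h^2 - 2)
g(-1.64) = 0.73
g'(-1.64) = -0.65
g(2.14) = -3.35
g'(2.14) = 3.03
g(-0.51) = 3.67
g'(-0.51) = -0.33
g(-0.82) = 4.98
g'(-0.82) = -14.22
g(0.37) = 6.71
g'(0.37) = 9.81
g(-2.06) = 0.84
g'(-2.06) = -0.02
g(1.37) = -10.60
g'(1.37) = 29.13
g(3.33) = -1.60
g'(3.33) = 0.71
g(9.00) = -0.45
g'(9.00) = 0.06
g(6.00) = -0.73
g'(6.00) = 0.15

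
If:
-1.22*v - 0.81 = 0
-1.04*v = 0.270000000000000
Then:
No Solution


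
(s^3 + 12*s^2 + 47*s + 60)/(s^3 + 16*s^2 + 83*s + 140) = (s + 3)/(s + 7)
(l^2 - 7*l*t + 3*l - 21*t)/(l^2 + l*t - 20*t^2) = (l^2 - 7*l*t + 3*l - 21*t)/(l^2 + l*t - 20*t^2)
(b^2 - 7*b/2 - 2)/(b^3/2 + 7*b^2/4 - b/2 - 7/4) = 2*(2*b^2 - 7*b - 4)/(2*b^3 + 7*b^2 - 2*b - 7)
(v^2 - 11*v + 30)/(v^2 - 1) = (v^2 - 11*v + 30)/(v^2 - 1)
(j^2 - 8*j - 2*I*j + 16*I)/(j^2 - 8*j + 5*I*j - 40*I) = (j - 2*I)/(j + 5*I)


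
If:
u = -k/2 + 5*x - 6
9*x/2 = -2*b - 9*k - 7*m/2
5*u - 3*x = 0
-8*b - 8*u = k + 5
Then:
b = 7/8 - 17*x/10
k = 44*x/5 - 12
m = 425/14 - 803*x/35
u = 3*x/5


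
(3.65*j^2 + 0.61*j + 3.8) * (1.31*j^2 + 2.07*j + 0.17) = 4.7815*j^4 + 8.3546*j^3 + 6.8612*j^2 + 7.9697*j + 0.646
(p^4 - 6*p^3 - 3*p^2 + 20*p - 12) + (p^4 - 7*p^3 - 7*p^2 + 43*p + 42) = 2*p^4 - 13*p^3 - 10*p^2 + 63*p + 30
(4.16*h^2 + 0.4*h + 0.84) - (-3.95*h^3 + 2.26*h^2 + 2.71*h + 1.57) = 3.95*h^3 + 1.9*h^2 - 2.31*h - 0.73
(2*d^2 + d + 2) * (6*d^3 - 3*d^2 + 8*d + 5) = 12*d^5 + 25*d^3 + 12*d^2 + 21*d + 10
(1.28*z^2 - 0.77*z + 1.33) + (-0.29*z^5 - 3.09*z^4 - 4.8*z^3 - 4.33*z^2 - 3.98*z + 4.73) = -0.29*z^5 - 3.09*z^4 - 4.8*z^3 - 3.05*z^2 - 4.75*z + 6.06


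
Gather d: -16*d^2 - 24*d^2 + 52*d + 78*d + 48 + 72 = -40*d^2 + 130*d + 120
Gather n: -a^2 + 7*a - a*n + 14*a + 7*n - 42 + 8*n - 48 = -a^2 + 21*a + n*(15 - a) - 90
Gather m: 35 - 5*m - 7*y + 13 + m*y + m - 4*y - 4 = m*(y - 4) - 11*y + 44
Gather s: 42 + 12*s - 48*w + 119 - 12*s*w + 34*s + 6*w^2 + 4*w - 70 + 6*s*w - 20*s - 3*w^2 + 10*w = s*(26 - 6*w) + 3*w^2 - 34*w + 91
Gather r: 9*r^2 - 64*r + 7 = 9*r^2 - 64*r + 7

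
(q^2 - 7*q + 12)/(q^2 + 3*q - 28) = (q - 3)/(q + 7)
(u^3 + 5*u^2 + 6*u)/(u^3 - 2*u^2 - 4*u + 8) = u*(u + 3)/(u^2 - 4*u + 4)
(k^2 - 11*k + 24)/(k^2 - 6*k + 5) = (k^2 - 11*k + 24)/(k^2 - 6*k + 5)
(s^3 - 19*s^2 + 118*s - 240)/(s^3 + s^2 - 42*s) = (s^2 - 13*s + 40)/(s*(s + 7))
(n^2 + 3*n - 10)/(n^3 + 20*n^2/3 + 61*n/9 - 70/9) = 9*(n - 2)/(9*n^2 + 15*n - 14)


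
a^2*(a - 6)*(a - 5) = a^4 - 11*a^3 + 30*a^2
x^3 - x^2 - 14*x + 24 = (x - 3)*(x - 2)*(x + 4)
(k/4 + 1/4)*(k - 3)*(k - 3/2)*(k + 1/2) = k^4/4 - 3*k^3/4 - 7*k^2/16 + 9*k/8 + 9/16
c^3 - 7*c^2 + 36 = (c - 6)*(c - 3)*(c + 2)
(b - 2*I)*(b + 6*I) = b^2 + 4*I*b + 12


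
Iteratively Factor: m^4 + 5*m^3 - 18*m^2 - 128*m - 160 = (m + 4)*(m^3 + m^2 - 22*m - 40) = (m + 4)^2*(m^2 - 3*m - 10) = (m + 2)*(m + 4)^2*(m - 5)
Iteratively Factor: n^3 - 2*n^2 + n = (n - 1)*(n^2 - n) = (n - 1)^2*(n)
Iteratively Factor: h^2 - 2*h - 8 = (h + 2)*(h - 4)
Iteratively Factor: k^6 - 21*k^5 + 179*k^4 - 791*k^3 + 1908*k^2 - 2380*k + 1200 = (k - 5)*(k^5 - 16*k^4 + 99*k^3 - 296*k^2 + 428*k - 240) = (k - 5)*(k - 4)*(k^4 - 12*k^3 + 51*k^2 - 92*k + 60) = (k - 5)*(k - 4)*(k - 2)*(k^3 - 10*k^2 + 31*k - 30) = (k - 5)^2*(k - 4)*(k - 2)*(k^2 - 5*k + 6) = (k - 5)^2*(k - 4)*(k - 3)*(k - 2)*(k - 2)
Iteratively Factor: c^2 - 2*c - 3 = (c - 3)*(c + 1)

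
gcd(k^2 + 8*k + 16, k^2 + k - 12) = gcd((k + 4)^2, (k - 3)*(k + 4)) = k + 4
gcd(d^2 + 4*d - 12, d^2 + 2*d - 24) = d + 6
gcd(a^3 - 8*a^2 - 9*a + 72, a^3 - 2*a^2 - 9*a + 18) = a^2 - 9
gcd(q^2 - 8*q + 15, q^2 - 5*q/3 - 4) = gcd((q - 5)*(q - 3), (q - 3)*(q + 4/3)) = q - 3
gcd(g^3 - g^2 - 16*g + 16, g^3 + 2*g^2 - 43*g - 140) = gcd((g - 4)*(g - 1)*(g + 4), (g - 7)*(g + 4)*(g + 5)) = g + 4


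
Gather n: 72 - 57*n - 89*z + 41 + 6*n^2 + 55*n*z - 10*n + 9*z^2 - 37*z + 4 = 6*n^2 + n*(55*z - 67) + 9*z^2 - 126*z + 117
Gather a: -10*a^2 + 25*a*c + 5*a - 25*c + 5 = -10*a^2 + a*(25*c + 5) - 25*c + 5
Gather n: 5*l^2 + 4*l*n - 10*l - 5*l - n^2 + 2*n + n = 5*l^2 - 15*l - n^2 + n*(4*l + 3)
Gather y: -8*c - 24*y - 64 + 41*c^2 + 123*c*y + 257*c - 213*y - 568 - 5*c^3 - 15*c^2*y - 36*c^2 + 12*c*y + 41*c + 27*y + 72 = -5*c^3 + 5*c^2 + 290*c + y*(-15*c^2 + 135*c - 210) - 560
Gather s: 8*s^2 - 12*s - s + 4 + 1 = 8*s^2 - 13*s + 5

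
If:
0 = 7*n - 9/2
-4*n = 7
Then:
No Solution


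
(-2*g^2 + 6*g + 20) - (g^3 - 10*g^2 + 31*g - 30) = -g^3 + 8*g^2 - 25*g + 50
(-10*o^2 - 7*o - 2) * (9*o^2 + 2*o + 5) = -90*o^4 - 83*o^3 - 82*o^2 - 39*o - 10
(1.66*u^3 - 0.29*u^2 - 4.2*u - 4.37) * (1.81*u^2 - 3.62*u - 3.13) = 3.0046*u^5 - 6.5341*u^4 - 11.748*u^3 + 8.202*u^2 + 28.9654*u + 13.6781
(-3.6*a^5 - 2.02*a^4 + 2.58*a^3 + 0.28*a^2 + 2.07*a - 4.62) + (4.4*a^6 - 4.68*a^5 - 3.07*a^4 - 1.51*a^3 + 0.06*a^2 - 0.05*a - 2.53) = 4.4*a^6 - 8.28*a^5 - 5.09*a^4 + 1.07*a^3 + 0.34*a^2 + 2.02*a - 7.15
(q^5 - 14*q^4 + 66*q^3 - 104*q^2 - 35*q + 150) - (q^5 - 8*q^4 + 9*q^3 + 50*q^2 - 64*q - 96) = -6*q^4 + 57*q^3 - 154*q^2 + 29*q + 246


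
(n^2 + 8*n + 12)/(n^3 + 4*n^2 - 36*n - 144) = (n + 2)/(n^2 - 2*n - 24)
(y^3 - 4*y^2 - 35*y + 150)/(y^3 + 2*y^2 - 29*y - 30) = (y - 5)/(y + 1)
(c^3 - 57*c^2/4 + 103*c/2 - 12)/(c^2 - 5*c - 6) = (c^2 - 33*c/4 + 2)/(c + 1)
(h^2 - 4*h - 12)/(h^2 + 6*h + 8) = (h - 6)/(h + 4)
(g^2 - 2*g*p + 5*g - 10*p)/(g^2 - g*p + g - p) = (g^2 - 2*g*p + 5*g - 10*p)/(g^2 - g*p + g - p)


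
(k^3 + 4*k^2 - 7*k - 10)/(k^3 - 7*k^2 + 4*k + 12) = (k + 5)/(k - 6)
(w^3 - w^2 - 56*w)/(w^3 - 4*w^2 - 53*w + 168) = w/(w - 3)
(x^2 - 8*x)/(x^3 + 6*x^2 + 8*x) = (x - 8)/(x^2 + 6*x + 8)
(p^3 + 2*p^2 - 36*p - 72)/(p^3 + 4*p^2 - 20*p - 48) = (p - 6)/(p - 4)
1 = 1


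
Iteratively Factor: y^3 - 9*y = (y)*(y^2 - 9) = y*(y + 3)*(y - 3)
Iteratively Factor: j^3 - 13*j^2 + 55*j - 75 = (j - 5)*(j^2 - 8*j + 15) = (j - 5)^2*(j - 3)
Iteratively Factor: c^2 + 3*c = (c + 3)*(c)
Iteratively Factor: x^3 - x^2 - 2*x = (x + 1)*(x^2 - 2*x) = x*(x + 1)*(x - 2)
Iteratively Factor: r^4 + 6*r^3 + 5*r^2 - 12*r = (r - 1)*(r^3 + 7*r^2 + 12*r) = (r - 1)*(r + 3)*(r^2 + 4*r) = (r - 1)*(r + 3)*(r + 4)*(r)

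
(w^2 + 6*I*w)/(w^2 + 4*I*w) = (w + 6*I)/(w + 4*I)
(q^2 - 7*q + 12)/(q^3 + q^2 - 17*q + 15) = (q - 4)/(q^2 + 4*q - 5)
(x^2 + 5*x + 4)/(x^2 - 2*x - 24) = (x + 1)/(x - 6)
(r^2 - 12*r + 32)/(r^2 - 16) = (r - 8)/(r + 4)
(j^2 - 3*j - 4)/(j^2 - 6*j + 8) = (j + 1)/(j - 2)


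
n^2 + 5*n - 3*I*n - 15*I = (n + 5)*(n - 3*I)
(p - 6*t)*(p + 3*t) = p^2 - 3*p*t - 18*t^2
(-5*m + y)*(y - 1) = -5*m*y + 5*m + y^2 - y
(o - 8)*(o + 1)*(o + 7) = o^3 - 57*o - 56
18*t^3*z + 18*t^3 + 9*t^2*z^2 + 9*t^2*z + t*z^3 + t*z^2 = (3*t + z)*(6*t + z)*(t*z + t)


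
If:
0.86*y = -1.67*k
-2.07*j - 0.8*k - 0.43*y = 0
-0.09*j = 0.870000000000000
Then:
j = -9.67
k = -571.71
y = 1110.19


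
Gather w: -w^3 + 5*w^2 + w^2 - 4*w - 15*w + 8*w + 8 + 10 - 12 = -w^3 + 6*w^2 - 11*w + 6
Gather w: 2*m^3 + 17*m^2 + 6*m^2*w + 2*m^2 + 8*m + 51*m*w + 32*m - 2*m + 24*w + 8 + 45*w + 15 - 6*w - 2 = 2*m^3 + 19*m^2 + 38*m + w*(6*m^2 + 51*m + 63) + 21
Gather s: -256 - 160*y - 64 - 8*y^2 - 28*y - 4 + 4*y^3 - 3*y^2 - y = 4*y^3 - 11*y^2 - 189*y - 324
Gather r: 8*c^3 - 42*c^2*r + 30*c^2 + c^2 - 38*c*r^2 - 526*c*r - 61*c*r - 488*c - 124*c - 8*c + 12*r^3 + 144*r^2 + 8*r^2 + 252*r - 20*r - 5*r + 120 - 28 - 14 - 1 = 8*c^3 + 31*c^2 - 620*c + 12*r^3 + r^2*(152 - 38*c) + r*(-42*c^2 - 587*c + 227) + 77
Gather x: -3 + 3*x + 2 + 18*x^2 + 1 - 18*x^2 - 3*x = 0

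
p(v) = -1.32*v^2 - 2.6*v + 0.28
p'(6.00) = -18.44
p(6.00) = -62.84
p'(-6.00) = 13.24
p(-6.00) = -31.64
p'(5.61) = -17.41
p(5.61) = -55.85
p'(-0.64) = -0.91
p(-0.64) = 1.40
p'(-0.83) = -0.41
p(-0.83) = 1.53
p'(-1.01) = 0.07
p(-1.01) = 1.56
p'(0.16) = -3.02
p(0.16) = -0.17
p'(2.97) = -10.44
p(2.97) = -19.09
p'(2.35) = -8.80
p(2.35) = -13.12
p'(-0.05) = -2.47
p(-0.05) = 0.41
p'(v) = -2.64*v - 2.6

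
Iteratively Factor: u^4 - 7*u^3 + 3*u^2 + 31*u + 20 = (u + 1)*(u^3 - 8*u^2 + 11*u + 20) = (u - 4)*(u + 1)*(u^2 - 4*u - 5) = (u - 4)*(u + 1)^2*(u - 5)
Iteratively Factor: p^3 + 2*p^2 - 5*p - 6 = (p - 2)*(p^2 + 4*p + 3) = (p - 2)*(p + 1)*(p + 3)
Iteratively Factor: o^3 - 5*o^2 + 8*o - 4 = (o - 2)*(o^2 - 3*o + 2) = (o - 2)*(o - 1)*(o - 2)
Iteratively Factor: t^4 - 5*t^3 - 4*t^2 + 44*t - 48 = (t - 2)*(t^3 - 3*t^2 - 10*t + 24) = (t - 2)*(t + 3)*(t^2 - 6*t + 8) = (t - 4)*(t - 2)*(t + 3)*(t - 2)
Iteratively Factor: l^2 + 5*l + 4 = (l + 1)*(l + 4)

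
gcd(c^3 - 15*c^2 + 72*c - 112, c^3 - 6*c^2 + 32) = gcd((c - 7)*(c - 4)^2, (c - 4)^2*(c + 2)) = c^2 - 8*c + 16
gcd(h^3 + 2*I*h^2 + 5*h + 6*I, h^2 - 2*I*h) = h - 2*I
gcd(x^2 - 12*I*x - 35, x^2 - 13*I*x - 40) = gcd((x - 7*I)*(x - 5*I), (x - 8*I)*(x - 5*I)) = x - 5*I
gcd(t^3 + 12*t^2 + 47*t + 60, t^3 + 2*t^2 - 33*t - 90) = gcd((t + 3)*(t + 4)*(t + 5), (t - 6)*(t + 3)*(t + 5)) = t^2 + 8*t + 15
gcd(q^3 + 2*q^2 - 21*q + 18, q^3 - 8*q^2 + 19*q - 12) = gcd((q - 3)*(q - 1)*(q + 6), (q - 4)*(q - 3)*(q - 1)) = q^2 - 4*q + 3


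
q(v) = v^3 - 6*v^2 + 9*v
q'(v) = 3*v^2 - 12*v + 9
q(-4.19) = -216.61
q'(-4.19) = 111.95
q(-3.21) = -123.79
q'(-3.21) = 78.43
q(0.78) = 3.84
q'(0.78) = 1.47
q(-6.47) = -580.24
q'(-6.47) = 212.22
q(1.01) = 4.00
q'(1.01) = -0.06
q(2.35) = 0.99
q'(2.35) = -2.63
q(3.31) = 0.32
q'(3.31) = 2.15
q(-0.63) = -8.30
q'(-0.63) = 17.75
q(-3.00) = -108.00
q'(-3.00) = 72.00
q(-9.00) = -1296.00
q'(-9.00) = 360.00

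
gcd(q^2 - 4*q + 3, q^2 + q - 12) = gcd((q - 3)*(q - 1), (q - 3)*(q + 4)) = q - 3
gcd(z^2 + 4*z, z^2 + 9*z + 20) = z + 4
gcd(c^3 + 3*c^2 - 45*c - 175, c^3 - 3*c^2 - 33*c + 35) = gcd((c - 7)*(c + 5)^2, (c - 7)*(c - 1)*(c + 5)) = c^2 - 2*c - 35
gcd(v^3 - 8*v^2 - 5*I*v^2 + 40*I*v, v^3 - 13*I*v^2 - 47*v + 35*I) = v - 5*I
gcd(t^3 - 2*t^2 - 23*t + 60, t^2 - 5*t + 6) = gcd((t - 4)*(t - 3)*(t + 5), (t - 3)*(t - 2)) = t - 3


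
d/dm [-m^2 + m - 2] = 1 - 2*m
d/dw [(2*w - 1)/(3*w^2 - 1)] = 2*(-3*w^2 + 3*w - 1)/(9*w^4 - 6*w^2 + 1)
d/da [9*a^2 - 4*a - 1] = 18*a - 4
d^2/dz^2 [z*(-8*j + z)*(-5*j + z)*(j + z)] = 54*j^2 - 72*j*z + 12*z^2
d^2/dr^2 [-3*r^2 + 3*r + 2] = -6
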